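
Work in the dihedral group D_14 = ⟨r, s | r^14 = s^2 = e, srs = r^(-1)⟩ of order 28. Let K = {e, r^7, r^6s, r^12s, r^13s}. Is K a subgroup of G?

|K| = 5 does not divide |G| = 28, so by Lagrange K is not a subgroup.

No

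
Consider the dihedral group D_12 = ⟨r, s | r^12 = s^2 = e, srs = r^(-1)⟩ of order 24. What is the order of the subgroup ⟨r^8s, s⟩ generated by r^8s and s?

|⟨r^8s⟩| = 2 and |⟨s⟩| = 2, so |H| is a multiple of lcm(2, 2) = 2 and divides |G| = 24.
Closing under the operation: H = {e, r^4, r^8, s, r^4s, r^8s}, so |H| = 6.

6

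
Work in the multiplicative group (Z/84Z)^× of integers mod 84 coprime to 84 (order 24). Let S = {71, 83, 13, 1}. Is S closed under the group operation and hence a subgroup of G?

|S| = 4 divides |G| = 24, consistent with Lagrange.
S contains the identity, every element's inverse is in S, and S is closed under ·: it is a subgroup.

Yes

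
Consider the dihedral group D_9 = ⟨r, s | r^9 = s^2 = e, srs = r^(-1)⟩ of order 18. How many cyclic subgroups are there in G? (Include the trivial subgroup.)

Group the elements of G by the cyclic subgroup they generate; each cyclic subgroup of order d accounts for φ(d) elements.
Cyclic subgroups by order — order 1: 1; order 2: 9; order 3: 1; order 9: 1.
Total: 12.

12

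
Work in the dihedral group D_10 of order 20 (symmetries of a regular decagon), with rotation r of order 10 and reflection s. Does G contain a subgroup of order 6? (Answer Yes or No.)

No

6 does not divide |G| = 20, so by Lagrange no subgroup of order 6 exists.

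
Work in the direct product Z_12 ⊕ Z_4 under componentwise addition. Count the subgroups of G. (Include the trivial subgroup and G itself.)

30

|G| = 48, so by Lagrange every subgroup order divides 48. Divisors: 1, 2, 3, 4, 6, 8, 12, 16, 24, 48.
Subgroups by order — order 1: 1; order 2: 3; order 3: 1; order 4: 7; order 6: 3; order 8: 3; order 12: 7; order 16: 1; order 24: 3; order 48: 1.
Total: 1 + 3 + 1 + 7 + 3 + 3 + 7 + 1 + 3 + 1 = 30.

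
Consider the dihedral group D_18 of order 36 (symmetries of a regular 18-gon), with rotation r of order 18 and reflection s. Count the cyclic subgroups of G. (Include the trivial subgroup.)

24

Group the elements of G by the cyclic subgroup they generate; each cyclic subgroup of order d accounts for φ(d) elements.
Cyclic subgroups by order — order 1: 1; order 2: 19; order 3: 1; order 6: 1; order 9: 1; order 18: 1.
Total: 24.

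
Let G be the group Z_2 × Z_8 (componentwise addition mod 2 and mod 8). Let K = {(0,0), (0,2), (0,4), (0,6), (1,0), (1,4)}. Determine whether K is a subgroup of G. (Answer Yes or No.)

|K| = 6 does not divide |G| = 16, so by Lagrange K is not a subgroup.

No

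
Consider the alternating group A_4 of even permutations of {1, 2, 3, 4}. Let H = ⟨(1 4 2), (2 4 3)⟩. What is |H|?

|⟨(1 4 2)⟩| = 3 and |⟨(2 4 3)⟩| = 3, so |H| is a multiple of lcm(3, 3) = 3 and divides |G| = 12.
Closing {(1 4 2), (2 4 3)} under the group operation gives all of G, so |H| = 12.

12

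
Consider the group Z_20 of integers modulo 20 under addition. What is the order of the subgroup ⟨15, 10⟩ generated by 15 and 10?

4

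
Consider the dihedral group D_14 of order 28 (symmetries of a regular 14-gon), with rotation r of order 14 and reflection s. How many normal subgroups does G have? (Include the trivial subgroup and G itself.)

7

G has 28 subgroups. Checking conjugation-invariance by order — order 1: 1/1 normal; order 2: 1/15 normal; order 4: 0/7 normal; order 7: 1/1 normal; order 14: 3/3 normal; order 28: 1/1 normal.
Total normal subgroups: 7.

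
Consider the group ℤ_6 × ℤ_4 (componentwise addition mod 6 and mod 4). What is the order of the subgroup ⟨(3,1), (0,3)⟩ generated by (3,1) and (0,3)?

8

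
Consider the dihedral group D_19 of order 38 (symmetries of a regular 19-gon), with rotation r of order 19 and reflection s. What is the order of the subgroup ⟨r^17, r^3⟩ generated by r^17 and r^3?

19

|⟨r^17⟩| = 19 and |⟨r^3⟩| = 19, so |H| is a multiple of lcm(19, 19) = 19 and divides |G| = 38.
Closing under the operation: H = {e, r, r^2, r^3, r^4, r^5, r^6, r^7, r^8, r^9, r^10, r^11, r^12, r^13, r^14, r^15, r^16, r^17, r^18}, so |H| = 19.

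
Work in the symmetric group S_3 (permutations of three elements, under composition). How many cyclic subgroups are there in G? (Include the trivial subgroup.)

5

Each element a generates a cyclic subgroup ⟨a⟩; distinct elements may generate the same one (a cyclic group of order d has φ(d) generators).
Cyclic subgroups by order — order 1: 1; order 2: 3; order 3: 1.
Total: 5.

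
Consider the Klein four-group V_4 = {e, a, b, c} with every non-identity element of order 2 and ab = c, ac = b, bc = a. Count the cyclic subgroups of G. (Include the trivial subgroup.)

Group the elements of G by the cyclic subgroup they generate; each cyclic subgroup of order d accounts for φ(d) elements.
Cyclic subgroups by order — order 1: 1; order 2: 3.
Total: 4.

4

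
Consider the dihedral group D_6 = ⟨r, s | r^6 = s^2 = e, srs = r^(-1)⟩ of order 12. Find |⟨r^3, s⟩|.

4

|⟨r^3⟩| = 2 and |⟨s⟩| = 2, so |H| is a multiple of lcm(2, 2) = 2 and divides |G| = 12.
Closing under the operation: H = {e, r^3, s, r^3s}, so |H| = 4.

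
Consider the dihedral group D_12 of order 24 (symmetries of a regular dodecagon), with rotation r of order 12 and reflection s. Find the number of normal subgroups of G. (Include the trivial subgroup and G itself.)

9

G has 34 subgroups. Checking conjugation-invariance by order — order 1: 1/1 normal; order 2: 1/13 normal; order 3: 1/1 normal; order 4: 1/7 normal; order 6: 1/5 normal; order 8: 0/3 normal; order 12: 3/3 normal; order 24: 1/1 normal.
Total normal subgroups: 9.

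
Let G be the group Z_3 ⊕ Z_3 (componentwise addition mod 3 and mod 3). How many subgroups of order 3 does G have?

|G| = 9 and 3 | 9, so subgroups of order 3 are possible by Lagrange.
The subgroups of order 3 are: {(0,0), (0,1), (0,2)}; {(0,0), (1,0), (2,0)}; {(0,0), (1,1), (2,2)}; {(0,0), (1,2), (2,1)}.
So G has 4 subgroups of order 3.

4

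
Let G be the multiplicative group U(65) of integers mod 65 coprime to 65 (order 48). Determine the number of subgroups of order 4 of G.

|G| = 48 and 4 | 48, so subgroups of order 4 are possible by Lagrange.
The subgroups of order 4 are: {1, 12, 14, 38}; {1, 14, 27, 53}; {1, 14, 51, 64}; {1, 18, 47, 64}; … (7 in all).
So G has 7 subgroups of order 4.

7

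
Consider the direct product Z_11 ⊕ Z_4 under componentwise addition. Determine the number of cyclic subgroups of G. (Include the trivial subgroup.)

6

A cyclic subgroup of order d is generated by each of its φ(d) elements of order d, so the cyclic subgroups of order d number (#elements of order d)/φ(d).
Cyclic subgroups by order — order 1: 1; order 2: 1; order 4: 1; order 11: 1; order 22: 1; order 44: 1.
Total: 6.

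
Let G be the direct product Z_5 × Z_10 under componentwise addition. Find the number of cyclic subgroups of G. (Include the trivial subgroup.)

14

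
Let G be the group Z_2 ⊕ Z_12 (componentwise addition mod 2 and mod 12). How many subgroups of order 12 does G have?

|G| = 24 and 12 | 24, so subgroups of order 12 are possible by Lagrange.
The subgroups of order 12 are: {(0,0), (0,1), (0,2), (0,3), (0,4), (0,5), (0,6), (0,7), (0,8), (0,9), (0,10), (0,11)}; {(0,0), (0,2), (0,4), (0,6), (0,8), (0,10), (1,0), (1,2), (1,4), (1,6), (1,8), (1,10)}; {(0,0), (0,2), (0,4), (0,6), (0,8), (0,10), (1,1), (1,3), (1,5), (1,7), (1,9), (1,11)}.
So G has 3 subgroups of order 12.

3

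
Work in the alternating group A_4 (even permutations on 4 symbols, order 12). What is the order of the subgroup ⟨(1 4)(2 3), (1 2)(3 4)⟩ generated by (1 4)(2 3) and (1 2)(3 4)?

4

|⟨(1 4)(2 3)⟩| = 2 and |⟨(1 2)(3 4)⟩| = 2, so |H| is a multiple of lcm(2, 2) = 2 and divides |G| = 12.
Closing under the operation: H = {e, (1 2)(3 4), (1 3)(2 4), (1 4)(2 3)}, so |H| = 4.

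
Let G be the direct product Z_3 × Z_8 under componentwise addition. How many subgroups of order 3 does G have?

1

|G| = 24 and 3 | 24, so subgroups of order 3 are possible by Lagrange.
The subgroups of order 3 are: {(0,0), (1,0), (2,0)}.
So G has 1 subgroup of order 3.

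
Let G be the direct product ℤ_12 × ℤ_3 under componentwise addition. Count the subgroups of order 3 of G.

4

|G| = 36 and 3 | 36, so subgroups of order 3 are possible by Lagrange.
The subgroups of order 3 are: {(0,0), (0,1), (0,2)}; {(0,0), (4,0), (8,0)}; {(0,0), (4,1), (8,2)}; {(0,0), (4,2), (8,1)}.
So G has 4 subgroups of order 3.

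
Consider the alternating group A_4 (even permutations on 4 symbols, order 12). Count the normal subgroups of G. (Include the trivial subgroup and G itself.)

3

G has 10 subgroups. Checking conjugation-invariance by order — order 1: 1/1 normal; order 2: 0/3 normal; order 3: 0/4 normal; order 4: 1/1 normal; order 12: 1/1 normal.
Total normal subgroups: 3.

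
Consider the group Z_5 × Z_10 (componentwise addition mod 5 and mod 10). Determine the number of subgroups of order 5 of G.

6

|G| = 50 and 5 | 50, so subgroups of order 5 are possible by Lagrange.
The subgroups of order 5 are: {(0,0), (0,2), (0,4), (0,6), (0,8)}; {(0,0), (1,0), (2,0), (3,0), (4,0)}; {(0,0), (1,2), (2,4), (3,6), (4,8)}; {(0,0), (1,4), (2,8), (3,2), (4,6)}; … (6 in all).
So G has 6 subgroups of order 5.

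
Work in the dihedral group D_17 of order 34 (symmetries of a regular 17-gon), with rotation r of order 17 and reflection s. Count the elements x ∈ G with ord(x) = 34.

0

No element of G has order 34 (even though 34 | 34).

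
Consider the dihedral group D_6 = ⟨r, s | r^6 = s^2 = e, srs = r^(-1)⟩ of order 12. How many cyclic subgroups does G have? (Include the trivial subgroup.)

10

Each element a generates a cyclic subgroup ⟨a⟩; distinct elements may generate the same one (a cyclic group of order d has φ(d) generators).
Cyclic subgroups by order — order 1: 1; order 2: 7; order 3: 1; order 6: 1.
Total: 10.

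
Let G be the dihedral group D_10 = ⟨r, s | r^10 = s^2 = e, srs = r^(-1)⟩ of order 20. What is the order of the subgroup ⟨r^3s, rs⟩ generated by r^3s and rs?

10

|⟨r^3s⟩| = 2 and |⟨rs⟩| = 2, so |H| is a multiple of lcm(2, 2) = 2 and divides |G| = 20.
Closing under the operation: H = {e, r^2, r^4, r^6, r^8, rs, r^3s, r^5s, r^7s, r^9s}, so |H| = 10.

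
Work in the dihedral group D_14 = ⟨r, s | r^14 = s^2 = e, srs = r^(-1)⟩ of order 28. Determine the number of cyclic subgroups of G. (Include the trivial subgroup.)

Group the elements of G by the cyclic subgroup they generate; each cyclic subgroup of order d accounts for φ(d) elements.
Cyclic subgroups by order — order 1: 1; order 2: 15; order 7: 1; order 14: 1.
Total: 18.

18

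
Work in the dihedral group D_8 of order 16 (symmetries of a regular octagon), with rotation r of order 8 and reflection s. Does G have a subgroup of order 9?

No

9 does not divide |G| = 16, so by Lagrange no subgroup of order 9 exists.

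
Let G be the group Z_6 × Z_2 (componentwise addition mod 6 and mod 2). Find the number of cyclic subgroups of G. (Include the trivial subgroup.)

8

Group the elements of G by the cyclic subgroup they generate; each cyclic subgroup of order d accounts for φ(d) elements.
Cyclic subgroups by order — order 1: 1; order 2: 3; order 3: 1; order 6: 3.
Total: 8.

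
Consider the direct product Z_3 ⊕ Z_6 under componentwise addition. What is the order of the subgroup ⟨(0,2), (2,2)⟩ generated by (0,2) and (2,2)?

|⟨(0,2)⟩| = 3 and |⟨(2,2)⟩| = 3, so |H| is a multiple of lcm(3, 3) = 3 and divides |G| = 18.
Closing under the operation: H = {(0,0), (0,2), (0,4), (1,0), (1,2), (1,4), (2,0), (2,2), (2,4)}, so |H| = 9.

9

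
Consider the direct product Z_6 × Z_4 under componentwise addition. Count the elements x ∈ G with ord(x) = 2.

An element (a,b) has order lcm(ord(a), ord(b)); count pairs with lcm equal to 2.
Enumerating gives 3 such elements.

3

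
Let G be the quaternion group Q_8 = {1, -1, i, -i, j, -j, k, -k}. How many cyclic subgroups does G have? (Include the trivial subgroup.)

5

A cyclic subgroup of order d is generated by each of its φ(d) elements of order d, so the cyclic subgroups of order d number (#elements of order d)/φ(d).
Cyclic subgroups by order — order 1: 1; order 2: 1; order 4: 3.
Total: 5.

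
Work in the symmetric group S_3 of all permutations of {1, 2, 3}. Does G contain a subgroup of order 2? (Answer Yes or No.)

2 | 6. A subgroup of order 2 is {e, (1 2)}.

Yes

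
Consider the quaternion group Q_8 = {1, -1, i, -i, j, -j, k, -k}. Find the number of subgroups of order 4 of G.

|G| = 8 and 4 | 8, so subgroups of order 4 are possible by Lagrange.
The subgroups of order 4 are: {1, -1, i, -i}; {1, -1, j, -j}; {1, -1, k, -k}.
So G has 3 subgroups of order 4.

3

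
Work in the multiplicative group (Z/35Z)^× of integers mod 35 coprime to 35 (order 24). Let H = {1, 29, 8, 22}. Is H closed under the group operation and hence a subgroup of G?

|H| = 4 divides |G| = 24, consistent with Lagrange.
H contains the identity, every element's inverse is in H, and H is closed under ·: it is a subgroup.
In fact H = ⟨8⟩.

Yes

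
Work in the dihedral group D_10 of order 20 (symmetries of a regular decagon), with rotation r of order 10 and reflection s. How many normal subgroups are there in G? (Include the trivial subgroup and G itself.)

7

G has 22 subgroups. Checking conjugation-invariance by order — order 1: 1/1 normal; order 2: 1/11 normal; order 4: 0/5 normal; order 5: 1/1 normal; order 10: 3/3 normal; order 20: 1/1 normal.
Total normal subgroups: 7.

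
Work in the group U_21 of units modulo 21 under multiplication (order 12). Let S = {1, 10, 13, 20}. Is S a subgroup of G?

No

10 ∈ S but its inverse 19 ∉ S, so S is not a subgroup.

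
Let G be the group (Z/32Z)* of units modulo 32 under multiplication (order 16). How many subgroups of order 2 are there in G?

|G| = 16 and 2 | 16, so subgroups of order 2 are possible by Lagrange.
The subgroups of order 2 are: {1, 15}; {1, 17}; {1, 31}.
So G has 3 subgroups of order 2.

3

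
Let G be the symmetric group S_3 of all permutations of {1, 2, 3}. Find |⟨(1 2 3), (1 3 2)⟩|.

3

|⟨(1 2 3)⟩| = 3 and |⟨(1 3 2)⟩| = 3, so |H| is a multiple of lcm(3, 3) = 3 and divides |G| = 6.
Closing under the operation: H = {e, (1 2 3), (1 3 2)}, so |H| = 3.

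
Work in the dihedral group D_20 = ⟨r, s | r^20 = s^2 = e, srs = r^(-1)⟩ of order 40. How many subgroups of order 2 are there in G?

21

|G| = 40 and 2 | 40, so subgroups of order 2 are possible by Lagrange.
The subgroups of order 2 are: {e, r^10}; {e, r^10s}; {e, r^11s}; {e, r^12s}; … (21 in all).
So G has 21 subgroups of order 2.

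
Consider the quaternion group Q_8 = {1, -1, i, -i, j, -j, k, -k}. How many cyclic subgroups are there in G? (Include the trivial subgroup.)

5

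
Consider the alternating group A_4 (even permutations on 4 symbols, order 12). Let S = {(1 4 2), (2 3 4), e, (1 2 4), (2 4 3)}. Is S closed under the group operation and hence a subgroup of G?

|S| = 5 does not divide |G| = 12, so by Lagrange S is not a subgroup.

No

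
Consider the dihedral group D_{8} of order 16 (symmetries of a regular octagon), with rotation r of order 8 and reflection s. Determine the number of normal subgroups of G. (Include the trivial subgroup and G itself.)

7

G has 19 subgroups. Checking conjugation-invariance by order — order 1: 1/1 normal; order 2: 1/9 normal; order 4: 1/5 normal; order 8: 3/3 normal; order 16: 1/1 normal.
Total normal subgroups: 7.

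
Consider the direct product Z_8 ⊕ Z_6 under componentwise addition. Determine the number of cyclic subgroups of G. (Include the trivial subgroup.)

16

Each element a generates a cyclic subgroup ⟨a⟩; distinct elements may generate the same one (a cyclic group of order d has φ(d) generators).
Cyclic subgroups by order — order 1: 1; order 2: 3; order 3: 1; order 4: 2; order 6: 3; order 8: 2; order 12: 2; order 24: 2.
Total: 16.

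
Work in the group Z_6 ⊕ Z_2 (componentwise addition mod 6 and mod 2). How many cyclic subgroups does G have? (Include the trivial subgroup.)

Each element a generates a cyclic subgroup ⟨a⟩; distinct elements may generate the same one (a cyclic group of order d has φ(d) generators).
Cyclic subgroups by order — order 1: 1; order 2: 3; order 3: 1; order 6: 3.
Total: 8.

8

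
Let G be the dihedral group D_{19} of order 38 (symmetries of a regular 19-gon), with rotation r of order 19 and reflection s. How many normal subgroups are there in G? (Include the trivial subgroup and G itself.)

G has 22 subgroups. Checking conjugation-invariance by order — order 1: 1/1 normal; order 2: 0/19 normal; order 19: 1/1 normal; order 38: 1/1 normal.
Total normal subgroups: 3.

3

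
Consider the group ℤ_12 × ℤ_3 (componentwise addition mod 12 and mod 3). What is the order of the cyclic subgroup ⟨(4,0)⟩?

The order of (4,0) in Z_12 × Z_3 is lcm(ord(4) in Z_12, ord(0) in Z_3).
ord(4) = 3 and ord(0) = 1, so |⟨(4,0)⟩| = lcm(3, 1) = 3.

3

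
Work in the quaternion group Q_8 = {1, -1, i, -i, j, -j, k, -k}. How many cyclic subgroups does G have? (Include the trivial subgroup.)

Each element a generates a cyclic subgroup ⟨a⟩; distinct elements may generate the same one (a cyclic group of order d has φ(d) generators).
Cyclic subgroups by order — order 1: 1; order 2: 1; order 4: 3.
Total: 5.

5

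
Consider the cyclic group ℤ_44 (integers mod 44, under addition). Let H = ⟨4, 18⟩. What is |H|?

|⟨4⟩| = 11 and |⟨18⟩| = 22, so |H| is a multiple of lcm(11, 22) = 22 and divides |G| = 44.
Closing under the operation: H = {0, 2, 4, 6, 8, 10, 12, 14, 16, 18, 20, 22, 24, 26, 28, 30, 32, 34, 36, 38, 40, 42}, so |H| = 22.

22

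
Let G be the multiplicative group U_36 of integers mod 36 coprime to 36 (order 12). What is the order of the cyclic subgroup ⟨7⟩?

6

Compute successive powers of 7 mod 36: 7, 13, 19, 25, 31, 1; 7^6 ≡ 1 (mod 36).
So |⟨7⟩| = 6.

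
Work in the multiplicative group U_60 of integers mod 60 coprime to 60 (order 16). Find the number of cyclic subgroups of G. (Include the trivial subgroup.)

A cyclic subgroup of order d is generated by each of its φ(d) elements of order d, so the cyclic subgroups of order d number (#elements of order d)/φ(d).
Cyclic subgroups by order — order 1: 1; order 2: 7; order 4: 4.
Total: 12.

12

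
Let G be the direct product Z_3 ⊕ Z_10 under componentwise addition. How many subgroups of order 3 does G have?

|G| = 30 and 3 | 30, so subgroups of order 3 are possible by Lagrange.
The subgroups of order 3 are: {(0,0), (1,0), (2,0)}.
So G has 1 subgroup of order 3.

1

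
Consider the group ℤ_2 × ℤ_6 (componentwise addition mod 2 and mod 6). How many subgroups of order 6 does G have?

|G| = 12 and 6 | 12, so subgroups of order 6 are possible by Lagrange.
The subgroups of order 6 are: {(0,0), (0,1), (0,2), (0,3), (0,4), (0,5)}; {(0,0), (0,2), (0,4), (1,0), (1,2), (1,4)}; {(0,0), (0,2), (0,4), (1,1), (1,3), (1,5)}.
So G has 3 subgroups of order 6.

3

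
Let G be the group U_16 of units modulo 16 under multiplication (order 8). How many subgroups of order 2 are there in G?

3

|G| = 8 and 2 | 8, so subgroups of order 2 are possible by Lagrange.
The subgroups of order 2 are: {1, 15}; {1, 7}; {1, 9}.
So G has 3 subgroups of order 2.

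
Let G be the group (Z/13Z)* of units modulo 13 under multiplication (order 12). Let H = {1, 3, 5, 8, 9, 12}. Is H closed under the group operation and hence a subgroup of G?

No

Closure fails: 3 · 5 = 2 ∉ H. So H is not a subgroup.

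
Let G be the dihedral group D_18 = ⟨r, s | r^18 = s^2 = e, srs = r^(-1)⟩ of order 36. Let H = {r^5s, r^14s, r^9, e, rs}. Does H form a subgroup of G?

No

|H| = 5 does not divide |G| = 36, so by Lagrange H is not a subgroup.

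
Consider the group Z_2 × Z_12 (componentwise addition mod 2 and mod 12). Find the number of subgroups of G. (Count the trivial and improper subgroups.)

|G| = 24, so by Lagrange every subgroup order divides 24. Divisors: 1, 2, 3, 4, 6, 8, 12, 24.
Subgroups by order — order 1: 1; order 2: 3; order 3: 1; order 4: 3; order 6: 3; order 8: 1; order 12: 3; order 24: 1.
Total: 1 + 3 + 1 + 3 + 3 + 1 + 3 + 1 = 16.

16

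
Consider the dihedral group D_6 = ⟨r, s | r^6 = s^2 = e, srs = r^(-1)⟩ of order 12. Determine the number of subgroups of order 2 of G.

7

|G| = 12 and 2 | 12, so subgroups of order 2 are possible by Lagrange.
The subgroups of order 2 are: {e, r^2s}; {e, r^3}; {e, r^3s}; {e, r^4s}; … (7 in all).
So G has 7 subgroups of order 2.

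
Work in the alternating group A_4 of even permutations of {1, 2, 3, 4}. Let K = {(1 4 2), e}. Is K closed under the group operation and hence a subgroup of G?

No

(1 4 2) ∈ K but its inverse (1 2 4) ∉ K, so K is not a subgroup.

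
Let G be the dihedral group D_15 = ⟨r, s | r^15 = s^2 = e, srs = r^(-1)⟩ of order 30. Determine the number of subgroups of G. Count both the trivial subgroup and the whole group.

28

|G| = 30, so by Lagrange every subgroup order divides 30. Divisors: 1, 2, 3, 5, 6, 10, 15, 30.
Subgroups by order — order 1: 1; order 2: 15; order 3: 1; order 5: 1; order 6: 5; order 10: 3; order 15: 1; order 30: 1.
Total: 1 + 15 + 1 + 1 + 5 + 3 + 1 + 1 = 28.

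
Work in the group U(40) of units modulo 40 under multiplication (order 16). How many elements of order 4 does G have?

The elements of order 4 are: 3, 7, 13, 17, 23, 27, 33, 37.
That's 8.

8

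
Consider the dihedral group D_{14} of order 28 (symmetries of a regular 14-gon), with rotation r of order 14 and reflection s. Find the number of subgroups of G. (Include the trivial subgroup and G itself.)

|G| = 28, so by Lagrange every subgroup order divides 28. Divisors: 1, 2, 4, 7, 14, 28.
Subgroups by order — order 1: 1; order 2: 15; order 4: 7; order 7: 1; order 14: 3; order 28: 1.
Total: 1 + 15 + 7 + 1 + 3 + 1 = 28.

28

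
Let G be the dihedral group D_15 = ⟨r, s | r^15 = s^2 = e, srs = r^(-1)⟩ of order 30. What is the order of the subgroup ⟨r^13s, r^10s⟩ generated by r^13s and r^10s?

10

|⟨r^13s⟩| = 2 and |⟨r^10s⟩| = 2, so |H| is a multiple of lcm(2, 2) = 2 and divides |G| = 30.
Closing under the operation: H = {e, r^3, r^6, r^9, r^12, rs, r^4s, r^7s, r^10s, r^13s}, so |H| = 10.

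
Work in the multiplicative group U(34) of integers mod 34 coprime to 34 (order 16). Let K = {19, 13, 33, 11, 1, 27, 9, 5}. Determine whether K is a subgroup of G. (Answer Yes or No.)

No

5 ∈ K but its inverse 7 ∉ K, so K is not a subgroup.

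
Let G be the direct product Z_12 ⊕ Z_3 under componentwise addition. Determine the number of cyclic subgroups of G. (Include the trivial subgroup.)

Group the elements of G by the cyclic subgroup they generate; each cyclic subgroup of order d accounts for φ(d) elements.
Cyclic subgroups by order — order 1: 1; order 2: 1; order 3: 4; order 4: 1; order 6: 4; order 12: 4.
Total: 15.

15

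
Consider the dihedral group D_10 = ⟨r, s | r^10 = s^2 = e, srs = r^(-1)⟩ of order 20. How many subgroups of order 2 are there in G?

11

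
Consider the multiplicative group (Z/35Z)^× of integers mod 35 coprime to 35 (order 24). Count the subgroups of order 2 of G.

3

|G| = 24 and 2 | 24, so subgroups of order 2 are possible by Lagrange.
The subgroups of order 2 are: {1, 29}; {1, 34}; {1, 6}.
So G has 3 subgroups of order 2.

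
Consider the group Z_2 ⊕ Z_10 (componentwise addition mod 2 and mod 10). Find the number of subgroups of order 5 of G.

|G| = 20 and 5 | 20, so subgroups of order 5 are possible by Lagrange.
The subgroups of order 5 are: {(0,0), (0,2), (0,4), (0,6), (0,8)}.
So G has 1 subgroup of order 5.

1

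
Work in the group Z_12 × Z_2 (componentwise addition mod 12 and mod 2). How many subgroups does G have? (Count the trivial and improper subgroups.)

|G| = 24, so by Lagrange every subgroup order divides 24. Divisors: 1, 2, 3, 4, 6, 8, 12, 24.
Subgroups by order — order 1: 1; order 2: 3; order 3: 1; order 4: 3; order 6: 3; order 8: 1; order 12: 3; order 24: 1.
Total: 1 + 3 + 1 + 3 + 3 + 1 + 3 + 1 = 16.

16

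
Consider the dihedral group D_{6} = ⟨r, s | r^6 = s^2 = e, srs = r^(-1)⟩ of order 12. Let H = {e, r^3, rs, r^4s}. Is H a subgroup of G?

|H| = 4 divides |G| = 12, consistent with Lagrange.
H contains the identity, every element's inverse is in H, and H is closed under ·: it is a subgroup.

Yes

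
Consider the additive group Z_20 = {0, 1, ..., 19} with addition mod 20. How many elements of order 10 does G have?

4

In a cyclic group of order 20, the number of elements of order d (for d | 20) is φ(d).
φ(10) = 4.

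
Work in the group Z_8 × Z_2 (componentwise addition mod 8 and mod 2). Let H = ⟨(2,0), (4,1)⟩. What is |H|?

8

|⟨(2,0)⟩| = 4 and |⟨(4,1)⟩| = 2, so |H| is a multiple of lcm(4, 2) = 4 and divides |G| = 16.
Closing under the operation: H = {(0,0), (0,1), (2,0), (2,1), (4,0), (4,1), (6,0), (6,1)}, so |H| = 8.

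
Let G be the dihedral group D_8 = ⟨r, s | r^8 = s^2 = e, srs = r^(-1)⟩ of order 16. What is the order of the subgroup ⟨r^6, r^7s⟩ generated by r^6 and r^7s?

8

|⟨r^6⟩| = 4 and |⟨r^7s⟩| = 2, so |H| is a multiple of lcm(4, 2) = 4 and divides |G| = 16.
Closing under the operation: H = {e, r^2, r^4, r^6, rs, r^3s, r^5s, r^7s}, so |H| = 8.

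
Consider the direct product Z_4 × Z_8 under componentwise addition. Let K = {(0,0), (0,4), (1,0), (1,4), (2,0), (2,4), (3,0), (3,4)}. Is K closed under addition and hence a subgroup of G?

|K| = 8 divides |G| = 32, consistent with Lagrange.
K contains the identity, every element's inverse is in K, and K is closed under +: it is a subgroup.

Yes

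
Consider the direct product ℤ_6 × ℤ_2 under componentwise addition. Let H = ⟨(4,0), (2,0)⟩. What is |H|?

|⟨(4,0)⟩| = 3 and |⟨(2,0)⟩| = 3, so |H| is a multiple of lcm(3, 3) = 3 and divides |G| = 12.
Closing under the operation: H = {(0,0), (2,0), (4,0)}, so |H| = 3.

3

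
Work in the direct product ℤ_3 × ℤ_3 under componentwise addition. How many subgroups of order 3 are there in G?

|G| = 9 and 3 | 9, so subgroups of order 3 are possible by Lagrange.
The subgroups of order 3 are: {(0,0), (0,1), (0,2)}; {(0,0), (1,0), (2,0)}; {(0,0), (1,1), (2,2)}; {(0,0), (1,2), (2,1)}.
So G has 4 subgroups of order 3.

4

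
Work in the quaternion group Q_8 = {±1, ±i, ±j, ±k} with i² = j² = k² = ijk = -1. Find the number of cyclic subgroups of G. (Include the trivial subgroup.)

5

Each element a generates a cyclic subgroup ⟨a⟩; distinct elements may generate the same one (a cyclic group of order d has φ(d) generators).
Cyclic subgroups by order — order 1: 1; order 2: 1; order 4: 3.
Total: 5.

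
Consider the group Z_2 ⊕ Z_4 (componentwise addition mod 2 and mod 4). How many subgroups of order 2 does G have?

3

|G| = 8 and 2 | 8, so subgroups of order 2 are possible by Lagrange.
The subgroups of order 2 are: {(0,0), (0,2)}; {(0,0), (1,0)}; {(0,0), (1,2)}.
So G has 3 subgroups of order 2.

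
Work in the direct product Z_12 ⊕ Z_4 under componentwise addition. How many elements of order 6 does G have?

6

An element (a,b) has order lcm(ord(a), ord(b)); count pairs with lcm equal to 6.
Enumerating gives 6 such elements.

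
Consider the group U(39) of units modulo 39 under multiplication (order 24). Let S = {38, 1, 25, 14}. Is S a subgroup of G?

|S| = 4 divides |G| = 24, consistent with Lagrange.
S contains the identity, every element's inverse is in S, and S is closed under ·: it is a subgroup.

Yes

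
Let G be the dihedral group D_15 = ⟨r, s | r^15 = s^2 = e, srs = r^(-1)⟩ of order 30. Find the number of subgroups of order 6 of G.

|G| = 30 and 6 | 30, so subgroups of order 6 are possible by Lagrange.
The subgroups of order 6 are: {e, r^5, r^10, s, r^5s, r^10s}; {e, r^5, r^10, rs, r^6s, r^11s}; {e, r^5, r^10, r^2s, r^7s, r^12s}; {e, r^5, r^10, r^3s, r^8s, r^13s}; … (5 in all).
So G has 5 subgroups of order 6.

5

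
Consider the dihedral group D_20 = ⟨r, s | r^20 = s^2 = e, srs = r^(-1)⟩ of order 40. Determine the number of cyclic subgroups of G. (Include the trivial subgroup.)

26

Group the elements of G by the cyclic subgroup they generate; each cyclic subgroup of order d accounts for φ(d) elements.
Cyclic subgroups by order — order 1: 1; order 2: 21; order 4: 1; order 5: 1; order 10: 1; order 20: 1.
Total: 26.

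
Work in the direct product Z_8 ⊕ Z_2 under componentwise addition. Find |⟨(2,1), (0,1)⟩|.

|⟨(2,1)⟩| = 4 and |⟨(0,1)⟩| = 2, so |H| is a multiple of lcm(4, 2) = 4 and divides |G| = 16.
Closing under the operation: H = {(0,0), (0,1), (2,0), (2,1), (4,0), (4,1), (6,0), (6,1)}, so |H| = 8.

8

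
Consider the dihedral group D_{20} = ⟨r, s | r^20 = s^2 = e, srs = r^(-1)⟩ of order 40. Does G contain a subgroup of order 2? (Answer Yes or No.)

2 | 40. A subgroup of order 2 is {e, r^10}.

Yes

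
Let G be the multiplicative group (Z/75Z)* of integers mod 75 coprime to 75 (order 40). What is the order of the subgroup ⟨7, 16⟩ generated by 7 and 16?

|⟨7⟩| = 4 and |⟨16⟩| = 5, so |H| is a multiple of lcm(4, 5) = 20 and divides |G| = 40.
Closing under the operation: H = {1, 4, 7, 13, 16, 19, 22, 28, 31, 34, 37, 43, 46, 49, 52, 58, 61, 64, 67, 73}, so |H| = 20.

20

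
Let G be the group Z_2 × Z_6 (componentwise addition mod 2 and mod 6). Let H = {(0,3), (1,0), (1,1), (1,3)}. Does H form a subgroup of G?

No

The identity (0,0) ∉ H, so H is not a subgroup.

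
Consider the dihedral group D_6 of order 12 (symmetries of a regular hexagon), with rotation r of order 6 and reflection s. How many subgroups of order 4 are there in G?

3

|G| = 12 and 4 | 12, so subgroups of order 4 are possible by Lagrange.
The subgroups of order 4 are: {e, r^3, r^2s, r^5s}; {e, r^3, s, r^3s}; {e, r^3, rs, r^4s}.
So G has 3 subgroups of order 4.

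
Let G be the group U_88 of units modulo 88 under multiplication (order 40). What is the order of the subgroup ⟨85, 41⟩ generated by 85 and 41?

20

|⟨85⟩| = 10 and |⟨41⟩| = 10, so |H| is a multiple of lcm(10, 10) = 10 and divides |G| = 40.
Closing under the operation: H = {1, 5, 9, 13, 17, 21, 25, 29, 37, 41, 45, 49, 53, 57, 61, 65, 69, 73, 81, 85}, so |H| = 20.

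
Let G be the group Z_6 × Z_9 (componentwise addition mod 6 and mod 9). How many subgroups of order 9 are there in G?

|G| = 54 and 9 | 54, so subgroups of order 9 are possible by Lagrange.
The subgroups of order 9 are: {(0,0), (0,1), (0,2), (0,3), (0,4), (0,5), (0,6), (0,7), (0,8)}; {(0,0), (0,3), (0,6), (2,0), (2,3), (2,6), (4,0), (4,3), (4,6)}; {(0,0), (0,3), (0,6), (2,1), (2,4), (2,7), (4,2), (4,5), (4,8)}; {(0,0), (0,3), (0,6), (2,2), (2,5), (2,8), (4,1), (4,4), (4,7)}.
So G has 4 subgroups of order 9.

4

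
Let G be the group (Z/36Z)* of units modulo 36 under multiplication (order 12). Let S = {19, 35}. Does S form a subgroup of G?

The identity 1 ∉ S, so S is not a subgroup.

No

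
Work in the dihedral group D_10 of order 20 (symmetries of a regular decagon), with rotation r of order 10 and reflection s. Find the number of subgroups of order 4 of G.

|G| = 20 and 4 | 20, so subgroups of order 4 are possible by Lagrange.
The subgroups of order 4 are: {e, r^5, r^2s, r^7s}; {e, r^5, r^3s, r^8s}; {e, r^5, r^4s, r^9s}; {e, r^5, s, r^5s}; … (5 in all).
So G has 5 subgroups of order 4.

5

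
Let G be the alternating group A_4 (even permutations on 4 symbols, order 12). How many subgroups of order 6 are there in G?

|G| = 12 and 6 | 12, so subgroups of order 6 are possible by Lagrange.
Checking all subgroups of G, none has order 6.
So G has 0 subgroups of order 6.

0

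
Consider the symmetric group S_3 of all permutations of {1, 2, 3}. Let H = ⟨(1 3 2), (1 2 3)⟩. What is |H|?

|⟨(1 3 2)⟩| = 3 and |⟨(1 2 3)⟩| = 3, so |H| is a multiple of lcm(3, 3) = 3 and divides |G| = 6.
Closing under the operation: H = {e, (1 2 3), (1 3 2)}, so |H| = 3.

3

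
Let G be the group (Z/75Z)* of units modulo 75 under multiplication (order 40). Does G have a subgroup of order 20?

Yes

20 | 40. A subgroup of order 20 is {1, 4, 11, 14, 16, 19, 26, 29, 31, 34, 41, 44, 46, 49, 56, 59, 61, 64, 71, 74}.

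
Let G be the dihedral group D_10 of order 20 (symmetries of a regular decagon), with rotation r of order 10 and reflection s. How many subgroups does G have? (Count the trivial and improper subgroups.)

22

|G| = 20, so by Lagrange every subgroup order divides 20. Divisors: 1, 2, 4, 5, 10, 20.
Subgroups by order — order 1: 1; order 2: 11; order 4: 5; order 5: 1; order 10: 3; order 20: 1.
Total: 1 + 11 + 5 + 1 + 3 + 1 = 22.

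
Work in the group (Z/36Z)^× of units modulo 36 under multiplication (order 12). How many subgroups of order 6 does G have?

3

|G| = 12 and 6 | 12, so subgroups of order 6 are possible by Lagrange.
The subgroups of order 6 are: {1, 11, 13, 23, 25, 35}; {1, 5, 13, 17, 25, 29}; {1, 7, 13, 19, 25, 31}.
So G has 3 subgroups of order 6.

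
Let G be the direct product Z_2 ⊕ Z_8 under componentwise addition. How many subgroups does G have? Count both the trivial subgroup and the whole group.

11

|G| = 16, so by Lagrange every subgroup order divides 16. Divisors: 1, 2, 4, 8, 16.
Subgroups by order — order 1: 1; order 2: 3; order 4: 3; order 8: 3; order 16: 1.
Total: 1 + 3 + 3 + 3 + 1 = 11.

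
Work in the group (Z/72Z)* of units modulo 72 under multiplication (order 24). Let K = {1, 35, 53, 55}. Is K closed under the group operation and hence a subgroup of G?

Yes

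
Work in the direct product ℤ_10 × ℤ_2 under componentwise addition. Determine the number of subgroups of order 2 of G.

|G| = 20 and 2 | 20, so subgroups of order 2 are possible by Lagrange.
The subgroups of order 2 are: {(0,0), (0,1)}; {(0,0), (5,0)}; {(0,0), (5,1)}.
So G has 3 subgroups of order 2.

3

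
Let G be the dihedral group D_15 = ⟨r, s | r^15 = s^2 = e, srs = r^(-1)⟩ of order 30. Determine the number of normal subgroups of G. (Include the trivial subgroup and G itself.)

G has 28 subgroups. Checking conjugation-invariance by order — order 1: 1/1 normal; order 2: 0/15 normal; order 3: 1/1 normal; order 5: 1/1 normal; order 6: 0/5 normal; order 10: 0/3 normal; order 15: 1/1 normal; order 30: 1/1 normal.
Total normal subgroups: 5.

5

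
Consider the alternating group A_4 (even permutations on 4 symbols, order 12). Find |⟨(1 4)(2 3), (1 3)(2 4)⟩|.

|⟨(1 4)(2 3)⟩| = 2 and |⟨(1 3)(2 4)⟩| = 2, so |H| is a multiple of lcm(2, 2) = 2 and divides |G| = 12.
Closing under the operation: H = {e, (1 2)(3 4), (1 3)(2 4), (1 4)(2 3)}, so |H| = 4.

4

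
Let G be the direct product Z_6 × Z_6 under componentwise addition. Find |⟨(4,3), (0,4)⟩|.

|⟨(4,3)⟩| = 6 and |⟨(0,4)⟩| = 3, so |H| is a multiple of lcm(6, 3) = 6 and divides |G| = 36.
Closing under the operation: H = {(0,0), (0,1), (0,2), (0,3), (0,4), (0,5), (2,0), (2,1), (2,2), (2,3), (2,4), (2,5), (4,0), (4,1), (4,2), (4,3), (4,4), (4,5)}, so |H| = 18.

18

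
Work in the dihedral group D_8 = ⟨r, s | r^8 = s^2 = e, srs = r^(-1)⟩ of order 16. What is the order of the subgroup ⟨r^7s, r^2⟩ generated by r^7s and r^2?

|⟨r^7s⟩| = 2 and |⟨r^2⟩| = 4, so |H| is a multiple of lcm(2, 4) = 4 and divides |G| = 16.
Closing under the operation: H = {e, r^2, r^4, r^6, rs, r^3s, r^5s, r^7s}, so |H| = 8.

8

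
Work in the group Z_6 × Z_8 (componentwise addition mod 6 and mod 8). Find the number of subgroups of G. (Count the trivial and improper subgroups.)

22

|G| = 48, so by Lagrange every subgroup order divides 48. Divisors: 1, 2, 3, 4, 6, 8, 12, 16, 24, 48.
Subgroups by order — order 1: 1; order 2: 3; order 3: 1; order 4: 3; order 6: 3; order 8: 3; order 12: 3; order 16: 1; order 24: 3; order 48: 1.
Total: 1 + 3 + 1 + 3 + 3 + 3 + 3 + 1 + 3 + 1 = 22.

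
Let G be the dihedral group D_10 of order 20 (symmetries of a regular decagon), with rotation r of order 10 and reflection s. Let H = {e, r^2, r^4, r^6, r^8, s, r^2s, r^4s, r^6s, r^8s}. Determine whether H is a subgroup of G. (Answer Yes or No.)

|H| = 10 divides |G| = 20, consistent with Lagrange.
H contains the identity, every element's inverse is in H, and H is closed under ·: it is a subgroup.

Yes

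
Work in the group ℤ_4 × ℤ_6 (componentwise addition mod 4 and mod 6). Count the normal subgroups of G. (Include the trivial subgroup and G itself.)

16

G is abelian, so every subgroup is normal.
G has 16 subgroups in total, hence 16 normal subgroups.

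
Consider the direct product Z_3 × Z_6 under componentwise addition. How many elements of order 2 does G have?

An element (a,b) has order lcm(ord(a), ord(b)); count pairs with lcm equal to 2.
Enumerating gives 1 such elements.

1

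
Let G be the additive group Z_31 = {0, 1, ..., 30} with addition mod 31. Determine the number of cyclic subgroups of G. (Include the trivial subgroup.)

A cyclic subgroup of order d is generated by each of its φ(d) elements of order d, so the cyclic subgroups of order d number (#elements of order d)/φ(d).
Cyclic subgroups by order — order 1: 1; order 31: 1.
Total: 2.

2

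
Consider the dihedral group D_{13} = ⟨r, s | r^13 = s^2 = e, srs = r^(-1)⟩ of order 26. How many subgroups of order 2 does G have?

13

|G| = 26 and 2 | 26, so subgroups of order 2 are possible by Lagrange.
The subgroups of order 2 are: {e, r^10s}; {e, r^11s}; {e, r^12s}; {e, r^2s}; … (13 in all).
So G has 13 subgroups of order 2.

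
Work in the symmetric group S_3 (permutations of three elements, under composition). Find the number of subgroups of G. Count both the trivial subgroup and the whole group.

|G| = 6, so by Lagrange every subgroup order divides 6. Divisors: 1, 2, 3, 6.
Subgroups by order — order 1: 1; order 2: 3; order 3: 1; order 6: 1.
Total: 1 + 3 + 1 + 1 = 6.

6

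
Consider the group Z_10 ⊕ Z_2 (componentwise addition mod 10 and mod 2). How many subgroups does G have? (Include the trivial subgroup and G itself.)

10

|G| = 20, so by Lagrange every subgroup order divides 20. Divisors: 1, 2, 4, 5, 10, 20.
Subgroups by order — order 1: 1; order 2: 3; order 4: 1; order 5: 1; order 10: 3; order 20: 1.
Total: 1 + 3 + 1 + 1 + 3 + 1 = 10.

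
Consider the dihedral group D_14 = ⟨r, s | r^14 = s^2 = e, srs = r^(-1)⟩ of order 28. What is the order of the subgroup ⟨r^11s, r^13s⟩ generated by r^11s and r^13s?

|⟨r^11s⟩| = 2 and |⟨r^13s⟩| = 2, so |H| is a multiple of lcm(2, 2) = 2 and divides |G| = 28.
Closing under the operation: H = {e, r^2, r^4, r^6, r^8, r^10, r^12, rs, r^3s, r^5s, r^7s, r^9s, r^11s, r^13s}, so |H| = 14.

14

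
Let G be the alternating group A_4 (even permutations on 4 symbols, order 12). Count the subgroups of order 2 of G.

|G| = 12 and 2 | 12, so subgroups of order 2 are possible by Lagrange.
The subgroups of order 2 are: {e, (1 2)(3 4)}; {e, (1 3)(2 4)}; {e, (1 4)(2 3)}.
So G has 3 subgroups of order 2.

3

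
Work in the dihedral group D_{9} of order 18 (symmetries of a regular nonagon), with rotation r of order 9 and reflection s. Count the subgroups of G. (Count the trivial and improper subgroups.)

|G| = 18, so by Lagrange every subgroup order divides 18. Divisors: 1, 2, 3, 6, 9, 18.
Subgroups by order — order 1: 1; order 2: 9; order 3: 1; order 6: 3; order 9: 1; order 18: 1.
Total: 1 + 9 + 1 + 3 + 1 + 1 = 16.

16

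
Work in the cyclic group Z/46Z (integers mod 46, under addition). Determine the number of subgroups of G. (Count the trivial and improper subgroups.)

4

A cyclic group of order 46 has exactly one subgroup for each divisor of 46.
Divisors of 46: 1, 2, 23, 46.
So Z/46Z has 4 subgroups.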